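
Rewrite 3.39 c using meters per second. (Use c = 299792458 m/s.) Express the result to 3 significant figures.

1 speed of light = 2.99792e+8 meters per second.
3.39 × 2.99792e+8 ≈ 1.02e+9 m/s.

1.02e+9 meters per second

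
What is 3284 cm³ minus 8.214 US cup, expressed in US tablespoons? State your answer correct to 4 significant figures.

90.67 US tbsp

3284 cm³ = 222.091 US tbsp and 8.214 US cup = 131.424 US tbsp.
222.091 − 131.424 ≈ 90.67 US tbsp.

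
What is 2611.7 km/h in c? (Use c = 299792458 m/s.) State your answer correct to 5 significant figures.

1 km/h = 9.26567e-10 times the speed of light.
Then 2611.7 × 9.26567e-10 ≈ 2.4199e-6 c.

2.4199e-6 times the speed of light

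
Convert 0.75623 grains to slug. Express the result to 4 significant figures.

1 gr = 4.44014e-6 slug.
So 0.75623 × 4.44014e-6 ≈ 3.358e-6 slug.

3.358e-6 slug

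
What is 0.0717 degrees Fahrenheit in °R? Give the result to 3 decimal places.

°R = °F + 459.67.
Applying the formula gives 459.742 °R.

459.742 degrees Rankine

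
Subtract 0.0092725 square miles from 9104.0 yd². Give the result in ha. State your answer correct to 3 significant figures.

-1.64 hectares

9104.0 yd² = 0.761210 ha and 0.0092725 mi² = 2.40157 ha.
0.761210 − 2.40157 ≈ -1.64 ha.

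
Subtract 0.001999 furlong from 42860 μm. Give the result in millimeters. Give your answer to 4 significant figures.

-359.3 mm

42860 μm = 42.8600 mm and 0.001999 furlong = 402.135 mm.
42.8600 − 402.135 ≈ -359.3 mm.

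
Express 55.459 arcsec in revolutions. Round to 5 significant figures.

4.2792e-5 revolutions

1 arcsec = 7.71605e-7 revolutions.
Thus 55.459 × 7.71605e-7 ≈ 4.2792e-5 rev.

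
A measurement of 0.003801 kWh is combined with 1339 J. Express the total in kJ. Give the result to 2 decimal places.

15.02 kilojoules

0.003801 kWh = 13.6836 kJ and 1339 J = 1.33900 kJ.
13.6836 + 1.33900 ≈ 15.02 kJ.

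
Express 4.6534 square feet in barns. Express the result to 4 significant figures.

4.323e+27 barn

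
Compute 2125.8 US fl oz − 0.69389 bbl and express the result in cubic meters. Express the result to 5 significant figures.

2125.8 US fl oz = 0.06286741 m³ and 0.69389 bbl = 0.1103197 m³.
0.06286741 − 0.1103197 ≈ -0.047452 m³.

-0.047452 m³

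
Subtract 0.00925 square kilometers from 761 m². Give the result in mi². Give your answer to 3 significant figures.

761 m² = 0.000293824 mi² and 0.00925 km² = 0.00357144 mi².
0.000293824 − 0.00357144 ≈ -0.00328 mi².

-0.00328 mi²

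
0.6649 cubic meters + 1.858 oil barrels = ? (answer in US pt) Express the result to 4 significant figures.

2029 US pints

0.6649 m³ = 1405.18 US pt and 1.858 bbl = 624.288 US pt.
1405.18 + 624.288 ≈ 2029 US pt.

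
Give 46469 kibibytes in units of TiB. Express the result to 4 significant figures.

1 KiB = 9.31323e-10 TiB.
So 46469 × 9.31323e-10 ≈ 4.328e-5 TiB.

4.328e-5 tebibytes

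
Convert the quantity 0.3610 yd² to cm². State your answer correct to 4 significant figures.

1 square yard = 8361.27 cm².
Thus 0.3610 × 8361.27 ≈ 3018 cm².

3018 square centimeters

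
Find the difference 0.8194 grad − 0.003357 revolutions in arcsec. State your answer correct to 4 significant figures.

-1696 arcsec

0.8194 grad = 2654.86 arcsec and 0.003357 rev = 4350.67 arcsec.
2654.86 − 4350.67 ≈ -1696 arcsec.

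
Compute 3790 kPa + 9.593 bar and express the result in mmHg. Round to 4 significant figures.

35620 mmHg

3790 kPa = 28427.3 mmHg and 9.593 bar = 7195.34 mmHg.
28427.3 + 7195.34 ≈ 35620 mmHg.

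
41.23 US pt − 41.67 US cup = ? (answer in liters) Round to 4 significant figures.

9.650 liters

41.23 US pt = 19.5091 L and 41.67 US cup = 9.85863 L.
19.5091 − 9.85863 ≈ 9.650 L.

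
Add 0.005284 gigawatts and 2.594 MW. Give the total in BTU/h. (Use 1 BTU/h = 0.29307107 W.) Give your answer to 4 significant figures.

2.688 × 10^7 BTU/h

0.005284 GW = 1.80298 × 10^7 BTU/h and 2.594 MW = 8.85110 × 10^6 BTU/h.
1.80298 × 10^7 + 8.85110 × 10^6 ≈ 2.688 × 10^7 BTU/h.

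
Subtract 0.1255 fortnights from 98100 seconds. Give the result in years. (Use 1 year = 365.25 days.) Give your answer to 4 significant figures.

-0.001702 yr

98100 s = 0.00310860 yr and 0.1255 fortnight = 0.00481040 yr.
0.00310860 − 0.00481040 ≈ -0.001702 yr.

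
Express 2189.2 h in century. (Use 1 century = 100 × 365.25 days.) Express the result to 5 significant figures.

0.0024974 century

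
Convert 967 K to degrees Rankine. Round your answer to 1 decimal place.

°R = K × 9/5.
Applying the formula gives 1740.6 °R.

1740.6 degrees Rankine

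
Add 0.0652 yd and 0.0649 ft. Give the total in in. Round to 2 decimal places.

0.0652 yd = 2.34720 in and 0.0649 ft = 0.778800 in.
2.34720 + 0.778800 ≈ 3.13 in.

3.13 in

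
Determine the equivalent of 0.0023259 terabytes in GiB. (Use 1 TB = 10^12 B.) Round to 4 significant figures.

1 terabyte = 931.323 GiB.
0.0023259 × 931.323 ≈ 2.166 GiB.

2.166 GiB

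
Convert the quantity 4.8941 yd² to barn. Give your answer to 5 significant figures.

4.0921e+28 barn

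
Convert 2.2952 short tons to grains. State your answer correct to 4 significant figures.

3.213 × 10^7 gr

1 short ton = 1.40000 × 10^7 gr.
Thus 2.2952 × 1.40000 × 10^7 ≈ 3.213 × 10^7 gr.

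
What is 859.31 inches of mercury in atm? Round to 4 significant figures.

28.72 atmospheres

1 inch of mercury = 0.0334211 atmospheres.
859.31 × 0.0334211 ≈ 28.72 atm.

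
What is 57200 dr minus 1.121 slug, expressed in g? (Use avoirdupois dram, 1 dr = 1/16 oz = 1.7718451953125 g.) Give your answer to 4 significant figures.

84990 grams

57200 dr = 101350 g and 1.121 slug = 16359.8 g.
101350 − 16359.8 ≈ 84990 g.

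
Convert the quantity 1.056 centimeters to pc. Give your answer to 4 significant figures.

3.422 × 10^-19 parsecs

1 centimeter = 3.24078 × 10^-19 pc.
So 1.056 × 3.24078 × 10^-19 ≈ 3.422 × 10^-19 pc.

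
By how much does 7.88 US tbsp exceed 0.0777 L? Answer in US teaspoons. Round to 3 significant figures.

7.88 US tsp

7.88 US tbsp = 23.6400 US tsp and 0.0777 L = 15.7641 US tsp.
23.6400 − 15.7641 ≈ 7.88 US tsp.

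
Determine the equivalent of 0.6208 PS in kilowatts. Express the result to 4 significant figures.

0.4566 kW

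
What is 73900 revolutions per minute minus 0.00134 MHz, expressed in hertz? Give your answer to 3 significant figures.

-108 Hz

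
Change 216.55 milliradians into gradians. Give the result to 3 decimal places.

13.786 grad

1 mrad = 0.0636620 grad.
216.55 × 0.0636620 ≈ 13.786 grad.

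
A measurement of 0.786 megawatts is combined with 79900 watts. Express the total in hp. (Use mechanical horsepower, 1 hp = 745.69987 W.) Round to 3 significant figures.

0.786 MW = 1054.04 hp and 79900 W = 107.148 hp.
1054.04 + 107.148 ≈ 1160 hp.

1160 horsepower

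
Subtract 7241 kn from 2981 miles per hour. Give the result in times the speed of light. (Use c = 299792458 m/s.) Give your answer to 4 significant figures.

2981 mph = 4.44516 × 10^-6 c and 7241 kn = 1.24256 × 10^-5 c.
4.44516 × 10^-6 − 1.24256 × 10^-5 ≈ -7.980 × 10^-6 c.

-7.980 × 10^-6 times the speed of light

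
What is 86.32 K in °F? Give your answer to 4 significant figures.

K = (°F + 459.67) × 5/9.
Applying the formula gives -304.3 °F.

-304.3 °F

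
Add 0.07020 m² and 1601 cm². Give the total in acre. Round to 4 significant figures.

5.691 × 10^-5 acre

0.07020 m² = 1.73468 × 10^-5 acre and 1601 cm² = 3.95616 × 10^-5 acre.
1.73468 × 10^-5 + 3.95616 × 10^-5 ≈ 5.691 × 10^-5 acre.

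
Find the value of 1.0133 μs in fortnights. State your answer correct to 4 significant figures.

1 μs = 8.26720 × 10^-13 fortnight.
Then 1.0133 × 8.26720 × 10^-13 ≈ 8.377 × 10^-13 fortnight.

8.377 × 10^-13 fortnight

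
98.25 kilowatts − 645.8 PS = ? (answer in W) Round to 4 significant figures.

98.25 kW = 98250.0 W and 645.8 PS = 474985 W.
98250.0 − 474985 ≈ -376700 W.

-376700 watts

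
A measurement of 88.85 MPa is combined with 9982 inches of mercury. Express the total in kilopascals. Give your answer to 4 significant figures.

122700 kilopascals

88.85 MPa = 88850.0 kPa and 9982 inHg = 33802.9 kPa.
88850.0 + 33802.9 ≈ 122700 kPa.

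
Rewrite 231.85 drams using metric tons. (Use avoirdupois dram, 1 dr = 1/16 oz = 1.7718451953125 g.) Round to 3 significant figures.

0.000411 t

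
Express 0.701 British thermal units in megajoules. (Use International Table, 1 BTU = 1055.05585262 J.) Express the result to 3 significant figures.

0.000740 MJ

1 British thermal unit = 0.00105506 MJ.
Then 0.701 × 0.00105506 ≈ 0.000740 MJ.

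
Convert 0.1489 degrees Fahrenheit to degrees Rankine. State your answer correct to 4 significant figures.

°R = °F + 459.67.
Applying the formula gives 459.8 °R.

459.8 °R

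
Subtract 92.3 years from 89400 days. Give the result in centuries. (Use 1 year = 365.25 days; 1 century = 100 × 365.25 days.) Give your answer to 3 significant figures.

89400 d = 2.44764 century and 92.3 yr = 0.923000 century.
2.44764 − 0.923000 ≈ 1.52 century.

1.52 centuries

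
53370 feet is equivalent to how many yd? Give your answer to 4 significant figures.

1 foot = 0.333333 yd.
So 53370 × 0.333333 ≈ 17790 yd.

17790 yd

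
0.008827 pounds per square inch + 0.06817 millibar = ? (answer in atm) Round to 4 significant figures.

0.008827 psi = 0.000600642 atm and 0.06817 mbar = 6.72786 × 10^-5 atm.
0.000600642 + 6.72786 × 10^-5 ≈ 0.0006679 atm.

0.0006679 atmospheres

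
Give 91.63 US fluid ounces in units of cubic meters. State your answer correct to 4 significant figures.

1 US fl oz = 2.95735e-5 m³.
Then 91.63 × 2.95735e-5 ≈ 0.002710 m³.

0.002710 m³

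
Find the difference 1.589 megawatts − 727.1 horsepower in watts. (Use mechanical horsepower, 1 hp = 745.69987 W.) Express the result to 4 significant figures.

1.589 MW = 1.58900 × 10^6 W and 727.1 hp = 542198 W.
1.58900 × 10^6 − 542198 ≈ 1.047 × 10^6 W.

1.047 × 10^6 W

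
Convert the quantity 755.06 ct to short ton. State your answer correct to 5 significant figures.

1 ct = 2.20462 × 10^-7 short tons.
755.06 × 2.20462 × 10^-7 ≈ 0.00016646 short ton.

0.00016646 short ton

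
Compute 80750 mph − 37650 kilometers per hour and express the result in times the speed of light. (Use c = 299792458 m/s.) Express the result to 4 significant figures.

80750 mph = 0.000120412 c and 37650 km/h = 3.48852 × 10^-5 c.
0.000120412 − 3.48852 × 10^-5 ≈ 8.553 × 10^-5 c.

8.553 × 10^-5 c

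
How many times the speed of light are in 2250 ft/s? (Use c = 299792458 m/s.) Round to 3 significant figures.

2.29 × 10^-6 times the speed of light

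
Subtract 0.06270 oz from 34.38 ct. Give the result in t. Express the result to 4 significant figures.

5.098 × 10^-6 metric tons

34.38 ct = 6.87600 × 10^-6 t and 0.06270 oz = 1.77752 × 10^-6 t.
6.87600 × 10^-6 − 1.77752 × 10^-6 ≈ 5.098 × 10^-6 t.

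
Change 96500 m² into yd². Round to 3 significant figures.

115000 square yards

1 square meter = 1.19599 square yards.
96500 × 1.19599 ≈ 115000 yd².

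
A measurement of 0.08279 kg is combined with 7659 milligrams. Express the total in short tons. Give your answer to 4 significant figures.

0.08279 kg = 9.12604e-5 short ton and 7659 mg = 8.44260e-6 short ton.
9.12604e-5 + 8.44260e-6 ≈ 9.970e-5 short ton.

9.970e-5 short ton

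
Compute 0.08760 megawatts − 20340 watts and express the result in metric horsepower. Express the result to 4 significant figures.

0.08760 MW = 119.103 PS and 20340 W = 27.6547 PS.
119.103 − 27.6547 ≈ 91.45 PS.

91.45 PS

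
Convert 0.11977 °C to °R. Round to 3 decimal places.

°R = (°C + 273.15) × 9/5.
Applying the formula gives 491.886 °R.

491.886 °R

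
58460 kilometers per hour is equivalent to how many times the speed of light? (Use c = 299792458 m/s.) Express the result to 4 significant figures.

1 km/h = 9.26567 × 10^-10 c.
So 58460 × 9.26567 × 10^-10 ≈ 5.417 × 10^-5 c.

5.417 × 10^-5 times the speed of light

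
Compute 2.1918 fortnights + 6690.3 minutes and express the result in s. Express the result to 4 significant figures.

3.053e+6 s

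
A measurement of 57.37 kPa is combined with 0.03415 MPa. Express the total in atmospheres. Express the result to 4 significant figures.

57.37 kPa = 0.566198 atm and 0.03415 MPa = 0.337034 atm.
0.566198 + 0.337034 ≈ 0.9032 atm.

0.9032 atm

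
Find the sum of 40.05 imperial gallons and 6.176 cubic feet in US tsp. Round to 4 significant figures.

72420 US tsp

40.05 imp gal = 36939.3 US tsp and 6.176 ft³ = 35481.4 US tsp.
36939.3 + 35481.4 ≈ 72420 US tsp.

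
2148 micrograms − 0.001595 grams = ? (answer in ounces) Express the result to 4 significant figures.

1.951 × 10^-5 oz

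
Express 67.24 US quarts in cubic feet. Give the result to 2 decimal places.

1 US qt = 0.0334201 ft³.
67.24 × 0.0334201 ≈ 2.25 ft³.

2.25 ft³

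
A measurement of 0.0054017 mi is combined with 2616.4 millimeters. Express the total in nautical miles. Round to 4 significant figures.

0.0054017 mi = 0.00469395 nmi and 2616.4 mm = 0.00141274 nmi.
0.00469395 + 0.00141274 ≈ 0.006107 nmi.

0.006107 nmi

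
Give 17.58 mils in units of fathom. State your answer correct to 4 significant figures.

0.0002442 fathom

1 mil = 1.38889 × 10^-5 fathom.
Thus 17.58 × 1.38889 × 10^-5 ≈ 0.0002442 fathom.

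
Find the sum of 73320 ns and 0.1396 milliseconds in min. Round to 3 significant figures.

73320 ns = 1.22200 × 10^-6 min and 0.1396 ms = 2.32667 × 10^-6 min.
1.22200 × 10^-6 + 2.32667 × 10^-6 ≈ 3.55 × 10^-6 min.

3.55 × 10^-6 minutes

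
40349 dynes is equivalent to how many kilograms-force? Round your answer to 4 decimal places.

0.0411 kgf

1 dyn = 1.01972e-6 kilograms-force.
40349 × 1.01972e-6 ≈ 0.0411 kgf.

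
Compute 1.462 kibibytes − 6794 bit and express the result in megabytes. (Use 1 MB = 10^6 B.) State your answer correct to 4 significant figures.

0.0006478 megabytes

1.462 KiB = 0.00149709 MB and 6794 bit = 0.000849250 MB.
0.00149709 − 0.000849250 ≈ 0.0006478 MB.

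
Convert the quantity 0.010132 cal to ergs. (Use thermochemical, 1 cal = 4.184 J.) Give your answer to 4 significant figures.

423900 erg

1 cal = 4.18400 × 10^7 erg.
So 0.010132 × 4.18400 × 10^7 ≈ 423900 erg.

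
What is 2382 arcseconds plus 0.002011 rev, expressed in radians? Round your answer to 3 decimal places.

2382 arcsec = 0.0115483 rad and 0.002011 rev = 0.0126355 rad.
0.0115483 + 0.0126355 ≈ 0.024 rad.

0.024 radians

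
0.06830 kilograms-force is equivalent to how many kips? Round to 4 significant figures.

0.0001506 kips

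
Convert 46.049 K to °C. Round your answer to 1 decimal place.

-227.1 °C

K = °C + 273.15.
Applying the formula gives -227.1 °C.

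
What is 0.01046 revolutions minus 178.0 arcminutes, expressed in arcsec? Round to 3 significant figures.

2880 arcseconds

0.01046 rev = 13556.2 arcsec and 178.0 arcmin = 10680.0 arcsec.
13556.2 − 10680.0 ≈ 2880 arcsec.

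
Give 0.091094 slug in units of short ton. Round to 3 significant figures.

1 slug = 0.0160870 short ton.
0.091094 × 0.0160870 ≈ 0.00147 short ton.

0.00147 short tons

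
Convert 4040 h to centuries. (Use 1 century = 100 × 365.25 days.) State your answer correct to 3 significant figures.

0.00461 century

1 hour = 1.14077 × 10^-6 centuries.
4040 × 1.14077 × 10^-6 ≈ 0.00461 century.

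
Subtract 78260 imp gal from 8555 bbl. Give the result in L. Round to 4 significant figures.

8555 bbl = 1.36014e+6 L and 78260 imp gal = 355777 L.
1.36014e+6 − 355777 ≈ 1.004e+6 L.

1.004e+6 liters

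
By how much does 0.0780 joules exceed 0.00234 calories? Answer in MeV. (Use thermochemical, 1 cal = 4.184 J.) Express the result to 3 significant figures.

4.26 × 10^11 MeV

0.0780 J = 4.86838 × 10^11 MeV and 0.00234 cal = 6.11079 × 10^10 MeV.
4.86838 × 10^11 − 6.11079 × 10^10 ≈ 4.26 × 10^11 MeV.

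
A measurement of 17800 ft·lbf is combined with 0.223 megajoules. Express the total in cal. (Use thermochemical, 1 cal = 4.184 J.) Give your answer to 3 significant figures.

59100 cal

17800 ft·lbf = 5768.06 cal and 0.223 MJ = 53298.3 cal.
5768.06 + 53298.3 ≈ 59100 cal.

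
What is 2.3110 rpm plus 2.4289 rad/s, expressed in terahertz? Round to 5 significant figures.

4.2509e-13 THz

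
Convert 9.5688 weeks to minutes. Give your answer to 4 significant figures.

96450 min

1 wk = 10080.0 min.
9.5688 × 10080.0 ≈ 96450 min.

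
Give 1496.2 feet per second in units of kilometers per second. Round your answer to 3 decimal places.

1 foot per second = 0.000304800 km/s.
Then 1496.2 × 0.000304800 ≈ 0.456 km/s.

0.456 km/s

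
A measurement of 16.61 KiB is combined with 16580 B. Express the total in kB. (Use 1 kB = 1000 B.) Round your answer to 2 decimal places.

33.59 kB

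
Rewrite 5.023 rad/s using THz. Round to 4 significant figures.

7.994 × 10^-13 THz

1 rad/s = 1.59155 × 10^-13 THz.
So 5.023 × 1.59155 × 10^-13 ≈ 7.994 × 10^-13 THz.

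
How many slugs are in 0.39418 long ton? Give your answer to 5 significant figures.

1 long ton = 69.6213 slugs.
So 0.39418 × 69.6213 ≈ 27.443 slug.

27.443 slug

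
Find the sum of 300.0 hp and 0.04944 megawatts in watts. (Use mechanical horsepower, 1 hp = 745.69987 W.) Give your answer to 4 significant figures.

273100 W

300.0 hp = 223709.96 W and 0.04944 MW = 49440.000 W.
223709.96 + 49440.000 ≈ 273100 W.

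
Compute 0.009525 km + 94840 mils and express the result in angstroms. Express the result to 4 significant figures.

1.193e+11 angstroms

0.009525 km = 9.52500e+10 Å and 94840 mil = 2.40894e+10 Å.
9.52500e+10 + 2.40894e+10 ≈ 1.193e+11 Å.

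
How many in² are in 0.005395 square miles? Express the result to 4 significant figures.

1 square mile = 4.01449 × 10^9 in².
Thus 0.005395 × 4.01449 × 10^9 ≈ 2.166 × 10^7 in².

2.166 × 10^7 in²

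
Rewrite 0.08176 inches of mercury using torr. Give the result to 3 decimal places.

2.077 torr

1 inHg = 25.4000 torr.
Then 0.08176 × 25.4000 ≈ 2.077 torr.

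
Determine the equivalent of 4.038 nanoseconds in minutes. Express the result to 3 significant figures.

1 nanosecond = 1.66667 × 10^-11 min.
Thus 4.038 × 1.66667 × 10^-11 ≈ 6.73 × 10^-11 min.

6.73 × 10^-11 min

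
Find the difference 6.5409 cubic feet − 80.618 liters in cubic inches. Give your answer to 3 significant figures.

6380 cubic inches

6.5409 ft³ = 11302.7 in³ and 80.618 L = 4919.61 in³.
11302.7 − 4919.61 ≈ 6380 in³.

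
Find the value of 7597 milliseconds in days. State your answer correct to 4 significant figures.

1 ms = 1.15741e-8 days.
Thus 7597 × 1.15741e-8 ≈ 8.793e-5 d.

8.793e-5 d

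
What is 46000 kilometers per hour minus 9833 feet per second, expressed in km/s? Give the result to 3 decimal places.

46000 km/h = 12.7778 km/s and 9833 ft/s = 2.99710 km/s.
12.7778 − 2.99710 ≈ 9.781 km/s.

9.781 km/s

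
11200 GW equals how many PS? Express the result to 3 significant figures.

1.52 × 10^10 metric horsepower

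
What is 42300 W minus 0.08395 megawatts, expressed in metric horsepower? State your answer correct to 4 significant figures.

-56.63 metric horsepower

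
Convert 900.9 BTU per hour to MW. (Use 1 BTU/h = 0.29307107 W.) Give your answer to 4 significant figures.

1 BTU/h = 2.93071 × 10^-7 megawatts.
900.9 × 2.93071 × 10^-7 ≈ 0.0002640 MW.

0.0002640 MW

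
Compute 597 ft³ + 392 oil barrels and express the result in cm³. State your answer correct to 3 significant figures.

597 ft³ = 1.69052e+7 cm³ and 392 bbl = 6.23230e+7 cm³.
1.69052e+7 + 6.23230e+7 ≈ 7.92e+7 cm³.

7.92e+7 cm³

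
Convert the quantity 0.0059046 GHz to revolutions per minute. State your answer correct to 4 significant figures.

1 gigahertz = 6.00000e+10 revolutions per minute.
Thus 0.0059046 × 6.00000e+10 ≈ 3.543e+8 rpm.

3.543e+8 revolutions per minute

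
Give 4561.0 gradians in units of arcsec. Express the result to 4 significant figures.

1.478 × 10^7 arcseconds

1 gradian = 3240.00 arcseconds.
So 4561.0 × 3240.00 ≈ 1.478 × 10^7 arcsec.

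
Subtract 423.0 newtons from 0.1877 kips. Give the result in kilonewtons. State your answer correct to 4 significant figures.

0.1877 kip = 0.834931 kN and 423.0 N = 0.423000 kN.
0.834931 − 0.423000 ≈ 0.4119 kN.

0.4119 kilonewtons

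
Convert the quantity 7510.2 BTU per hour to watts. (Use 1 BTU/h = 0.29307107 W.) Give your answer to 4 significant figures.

2201 W

1 BTU per hour = 0.293071 watts.
7510.2 × 0.293071 ≈ 2201 W.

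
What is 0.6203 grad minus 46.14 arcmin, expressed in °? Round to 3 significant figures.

-0.211 degrees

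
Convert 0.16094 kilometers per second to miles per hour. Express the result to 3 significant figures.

1 kilometer per second = 2236.94 miles per hour.
0.16094 × 2236.94 ≈ 360 mph.

360 mph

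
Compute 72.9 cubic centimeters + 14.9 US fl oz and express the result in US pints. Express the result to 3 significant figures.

72.9 cm³ = 0.154065 US pt and 14.9 US fl oz = 0.931250 US pt.
0.154065 + 0.931250 ≈ 1.09 US pt.

1.09 US pints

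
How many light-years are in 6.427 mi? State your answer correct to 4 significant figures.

1 mi = 1.70108 × 10^-13 light-years.
Thus 6.427 × 1.70108 × 10^-13 ≈ 1.093 × 10^-12 ly.

1.093 × 10^-12 light-years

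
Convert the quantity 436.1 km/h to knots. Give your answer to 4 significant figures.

235.5 kn

1 kilometer per hour = 0.539957 knots.
Thus 436.1 × 0.539957 ≈ 235.5 kn.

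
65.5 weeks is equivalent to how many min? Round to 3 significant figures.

1 week = 10080.0 minutes.
Then 65.5 × 10080.0 ≈ 660000 min.

660000 min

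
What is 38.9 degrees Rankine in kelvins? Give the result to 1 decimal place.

21.6 kelvins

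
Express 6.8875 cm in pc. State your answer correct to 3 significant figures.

2.23 × 10^-18 parsecs

1 centimeter = 3.24078 × 10^-19 parsecs.
Then 6.8875 × 3.24078 × 10^-19 ≈ 2.23 × 10^-18 pc.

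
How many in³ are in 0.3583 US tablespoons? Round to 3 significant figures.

0.323 cubic inches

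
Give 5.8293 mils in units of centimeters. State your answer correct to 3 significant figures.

0.0148 cm

1 mil = 0.00254000 centimeters.
5.8293 × 0.00254000 ≈ 0.0148 cm.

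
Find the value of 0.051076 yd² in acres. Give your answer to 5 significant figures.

1.0553 × 10^-5 acres

1 square yard = 0.000206612 acre.
Then 0.051076 × 0.000206612 ≈ 1.0553 × 10^-5 acre.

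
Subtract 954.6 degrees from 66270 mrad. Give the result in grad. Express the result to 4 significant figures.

66270 mrad = 4218.88 grad and 954.6 ° = 1060.67 grad.
4218.88 − 1060.67 ≈ 3158 grad.

3158 grad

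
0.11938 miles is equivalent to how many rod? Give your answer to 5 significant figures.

38.202 rods

1 mile = 320.000 rod.
Then 0.11938 × 320.000 ≈ 38.202 rod.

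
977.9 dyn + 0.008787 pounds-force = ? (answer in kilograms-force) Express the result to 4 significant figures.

0.004983 kilograms-force

977.9 dyn = 0.000997180 kgf and 0.008787 lbf = 0.00398572 kgf.
0.000997180 + 0.00398572 ≈ 0.004983 kgf.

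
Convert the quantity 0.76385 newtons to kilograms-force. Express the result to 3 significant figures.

1 N = 0.101972 kgf.
Then 0.76385 × 0.101972 ≈ 0.0779 kgf.

0.0779 kgf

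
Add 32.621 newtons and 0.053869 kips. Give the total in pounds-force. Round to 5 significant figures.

61.202 lbf

32.621 N = 7.33349 lbf and 0.053869 kip = 53.8690 lbf.
7.33349 + 53.8690 ≈ 61.202 lbf.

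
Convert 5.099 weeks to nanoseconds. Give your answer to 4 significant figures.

3.084e+15 nanoseconds

1 week = 6.04800e+14 ns.
So 5.099 × 6.04800e+14 ≈ 3.084e+15 ns.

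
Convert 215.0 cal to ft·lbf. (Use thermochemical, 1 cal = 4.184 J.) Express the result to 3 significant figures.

1 calorie = 3.08596 foot-pounds.
So 215.0 × 3.08596 ≈ 663 ft·lbf.

663 foot-pounds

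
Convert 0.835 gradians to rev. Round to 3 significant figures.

0.00209 rev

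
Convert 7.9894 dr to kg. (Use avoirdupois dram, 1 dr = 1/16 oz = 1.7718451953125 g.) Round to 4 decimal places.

1 dr = 0.00177185 kg.
Thus 7.9894 × 0.00177185 ≈ 0.0142 kg.

0.0142 kg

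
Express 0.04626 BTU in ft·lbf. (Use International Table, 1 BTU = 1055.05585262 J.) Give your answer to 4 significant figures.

1 BTU = 778.169 ft·lbf.
Thus 0.04626 × 778.169 ≈ 36.00 ft·lbf.

36.00 ft·lbf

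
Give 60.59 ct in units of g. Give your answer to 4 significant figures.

12.12 grams

1 ct = 0.200000 grams.
Then 60.59 × 0.200000 ≈ 12.12 g.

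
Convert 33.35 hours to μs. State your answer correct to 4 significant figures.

1 hour = 3.60000e+9 μs.
Then 33.35 × 3.60000e+9 ≈ 1.201e+11 μs.

1.201e+11 microseconds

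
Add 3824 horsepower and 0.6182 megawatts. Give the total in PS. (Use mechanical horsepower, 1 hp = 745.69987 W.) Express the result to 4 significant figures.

4718 metric horsepower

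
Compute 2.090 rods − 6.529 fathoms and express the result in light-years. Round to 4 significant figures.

2.090 rod = 1.11102 × 10^-15 ly and 6.529 fathom = 1.26208 × 10^-15 ly.
1.11102 × 10^-15 − 1.26208 × 10^-15 ≈ -1.511 × 10^-16 ly.

-1.511 × 10^-16 ly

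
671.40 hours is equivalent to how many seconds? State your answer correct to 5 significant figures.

2.4170e+6 s

1 h = 3600.00 seconds.
So 671.40 × 3600.00 ≈ 2.4170e+6 s.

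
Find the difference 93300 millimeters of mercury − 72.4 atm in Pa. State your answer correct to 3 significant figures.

5.10 × 10^6 Pa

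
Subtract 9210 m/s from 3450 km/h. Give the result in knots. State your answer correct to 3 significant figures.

-16000 kn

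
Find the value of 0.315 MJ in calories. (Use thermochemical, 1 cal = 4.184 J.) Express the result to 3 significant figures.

75300 cal

1 megajoule = 239006 cal.
0.315 × 239006 ≈ 75300 cal.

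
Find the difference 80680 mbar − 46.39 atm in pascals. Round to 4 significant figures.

3.368e+6 Pa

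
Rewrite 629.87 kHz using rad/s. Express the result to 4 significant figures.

3.958e+6 rad/s

1 kHz = 6283.19 rad/s.
Thus 629.87 × 6283.19 ≈ 3.958e+6 rad/s.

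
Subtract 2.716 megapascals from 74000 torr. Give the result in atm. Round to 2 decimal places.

70.56 atmospheres

74000 torr = 97.3684 atm and 2.716 MPa = 26.8048 atm.
97.3684 − 26.8048 ≈ 70.56 atm.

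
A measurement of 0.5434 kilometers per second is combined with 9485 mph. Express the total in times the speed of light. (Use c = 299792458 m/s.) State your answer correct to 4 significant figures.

0.5434 km/s = 1.81259 × 10^-6 c and 9485 mph = 1.41437 × 10^-5 c.
1.81259 × 10^-6 + 1.41437 × 10^-5 ≈ 1.596 × 10^-5 c.

1.596 × 10^-5 c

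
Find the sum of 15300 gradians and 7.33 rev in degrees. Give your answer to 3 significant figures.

16400 °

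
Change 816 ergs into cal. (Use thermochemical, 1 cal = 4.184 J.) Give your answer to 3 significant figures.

1 erg = 2.39006e-8 cal.
Then 816 × 2.39006e-8 ≈ 1.95e-5 cal.

1.95e-5 cal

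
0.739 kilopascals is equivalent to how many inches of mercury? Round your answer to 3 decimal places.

1 kilopascal = 0.295300 inHg.
Thus 0.739 × 0.295300 ≈ 0.218 inHg.

0.218 inHg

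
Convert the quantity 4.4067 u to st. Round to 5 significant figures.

1.1523e-27 st

1 atomic mass unit = 2.61490e-28 stone.
Then 4.4067 × 2.61490e-28 ≈ 1.1523e-27 st.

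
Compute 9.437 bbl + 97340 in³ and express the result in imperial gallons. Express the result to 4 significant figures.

9.437 bbl = 330.034 imp gal and 97340 in³ = 350.877 imp gal.
330.034 + 350.877 ≈ 680.9 imp gal.

680.9 imp gal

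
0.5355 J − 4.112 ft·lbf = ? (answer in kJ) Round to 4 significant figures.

-0.005040 kilojoules

0.5355 J = 0.000535500 kJ and 4.112 ft·lbf = 0.00557512 kJ.
0.000535500 − 0.00557512 ≈ -0.005040 kJ.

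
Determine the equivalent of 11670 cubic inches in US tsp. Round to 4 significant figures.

38800 US teaspoons

1 in³ = 3.32468 US tsp.
Then 11670 × 3.32468 ≈ 38800 US tsp.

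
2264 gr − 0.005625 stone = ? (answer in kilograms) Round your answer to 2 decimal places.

2264 gr = 0.146705 kg and 0.005625 st = 0.0357204 kg.
0.146705 − 0.0357204 ≈ 0.11 kg.

0.11 kilograms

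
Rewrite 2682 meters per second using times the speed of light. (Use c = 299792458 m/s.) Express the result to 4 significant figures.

8.946 × 10^-6 times the speed of light

1 m/s = 3.33564 × 10^-9 c.
So 2682 × 3.33564 × 10^-9 ≈ 8.946 × 10^-6 c.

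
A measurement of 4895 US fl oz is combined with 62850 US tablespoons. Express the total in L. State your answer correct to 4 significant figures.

1074 L

4895 US fl oz = 144.762 L and 62850 US tbsp = 929.348 L.
144.762 + 929.348 ≈ 1074 L.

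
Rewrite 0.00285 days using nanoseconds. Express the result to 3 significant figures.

1 day = 8.64000e+13 ns.
So 0.00285 × 8.64000e+13 ≈ 2.46e+11 ns.

2.46e+11 nanoseconds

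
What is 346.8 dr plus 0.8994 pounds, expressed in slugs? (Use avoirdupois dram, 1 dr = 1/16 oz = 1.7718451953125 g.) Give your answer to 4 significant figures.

346.8 dr = 0.0421050 slug and 0.8994 lb = 0.0279542 slug.
0.0421050 + 0.0279542 ≈ 0.07006 slug.

0.07006 slug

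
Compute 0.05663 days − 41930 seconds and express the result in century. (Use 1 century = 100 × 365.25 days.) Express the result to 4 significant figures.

0.05663 d = 1.55044 × 10^-6 century and 41930 s = 1.32868 × 10^-5 century.
1.55044 × 10^-6 − 1.32868 × 10^-5 ≈ -1.174 × 10^-5 century.

-1.174 × 10^-5 century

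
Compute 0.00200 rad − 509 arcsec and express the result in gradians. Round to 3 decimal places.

-0.030 grad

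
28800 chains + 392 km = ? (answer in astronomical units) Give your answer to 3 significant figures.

28800 chain = 3.87281 × 10^-6 au and 392 km = 2.62036 × 10^-6 au.
3.87281 × 10^-6 + 2.62036 × 10^-6 ≈ 6.49 × 10^-6 au.

6.49 × 10^-6 au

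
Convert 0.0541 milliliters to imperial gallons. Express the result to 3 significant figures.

1.19e-5 imp gal

1 milliliter = 0.000219969 imp gal.
Thus 0.0541 × 0.000219969 ≈ 1.19e-5 imp gal.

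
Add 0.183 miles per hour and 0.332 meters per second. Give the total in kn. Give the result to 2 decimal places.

0.80 knots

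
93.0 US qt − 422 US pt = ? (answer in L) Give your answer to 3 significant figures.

-112 liters

93.0 US qt = 88.0108 L and 422 US pt = 199.680 L.
88.0108 − 199.680 ≈ -112 L.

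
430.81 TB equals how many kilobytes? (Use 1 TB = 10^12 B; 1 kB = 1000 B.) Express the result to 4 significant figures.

4.308 × 10^11 kilobytes

1 terabyte = 1.00000 × 10^9 kilobytes.
Thus 430.81 × 1.00000 × 10^9 ≈ 4.308 × 10^11 kB.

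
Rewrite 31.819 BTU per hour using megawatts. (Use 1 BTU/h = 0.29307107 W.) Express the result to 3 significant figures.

1 BTU per hour = 2.93071e-7 MW.
Then 31.819 × 2.93071e-7 ≈ 9.33e-6 MW.

9.33e-6 MW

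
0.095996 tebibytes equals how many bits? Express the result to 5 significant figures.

8.4439 × 10^11 bit

1 tebibyte = 8.79609 × 10^12 bits.
Thus 0.095996 × 8.79609 × 10^12 ≈ 8.4439 × 10^11 bit.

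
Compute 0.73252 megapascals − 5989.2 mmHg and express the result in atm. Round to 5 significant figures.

-0.65112 atmospheres

0.73252 MPa = 7.22941 atm and 5989.2 mmHg = 7.88053 atm.
7.22941 − 7.88053 ≈ -0.65112 atm.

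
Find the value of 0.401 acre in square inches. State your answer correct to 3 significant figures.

1 acre = 6.27264e+6 in².
So 0.401 × 6.27264e+6 ≈ 2.52e+6 in².

2.52e+6 square inches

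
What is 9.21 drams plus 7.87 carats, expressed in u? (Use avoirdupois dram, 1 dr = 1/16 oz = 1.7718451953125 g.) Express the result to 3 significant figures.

1.08 × 10^25 u

9.21 dr = 9.82735 × 10^24 u and 7.87 ct = 9.47885 × 10^23 u.
9.82735 × 10^24 + 9.47885 × 10^23 ≈ 1.08 × 10^25 u.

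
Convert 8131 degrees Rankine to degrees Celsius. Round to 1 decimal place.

4244.1 °C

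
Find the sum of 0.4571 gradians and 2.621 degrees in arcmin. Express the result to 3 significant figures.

0.4571 grad = 24.6834 arcmin and 2.621 ° = 157.260 arcmin.
24.6834 + 157.260 ≈ 182 arcmin.

182 arcmin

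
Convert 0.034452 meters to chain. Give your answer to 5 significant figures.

0.0017126 chain

1 m = 0.0497097 chains.
Thus 0.034452 × 0.0497097 ≈ 0.0017126 chain.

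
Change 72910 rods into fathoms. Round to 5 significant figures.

1 rod = 2.75000 fathoms.
So 72910 × 2.75000 ≈ 200500 fathom.

200500 fathom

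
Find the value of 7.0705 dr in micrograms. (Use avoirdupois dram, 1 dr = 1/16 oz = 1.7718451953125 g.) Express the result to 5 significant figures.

1.2528 × 10^7 micrograms

1 dram = 1.77185 × 10^6 μg.
Then 7.0705 × 1.77185 × 10^6 ≈ 1.2528 × 10^7 μg.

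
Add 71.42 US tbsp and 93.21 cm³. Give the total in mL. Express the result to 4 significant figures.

1149 mL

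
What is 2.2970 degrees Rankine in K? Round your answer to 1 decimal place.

1.3 K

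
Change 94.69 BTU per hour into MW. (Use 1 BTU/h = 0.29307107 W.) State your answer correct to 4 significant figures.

2.775e-5 MW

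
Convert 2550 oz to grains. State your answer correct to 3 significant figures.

1.12e+6 grains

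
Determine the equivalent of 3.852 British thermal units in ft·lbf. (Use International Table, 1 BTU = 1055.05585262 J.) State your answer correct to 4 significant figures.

2998 foot-pounds

1 BTU = 778.169 ft·lbf.
So 3.852 × 778.169 ≈ 2998 ft·lbf.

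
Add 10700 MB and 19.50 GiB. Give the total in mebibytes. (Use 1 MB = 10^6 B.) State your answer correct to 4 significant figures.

10700 MB = 10204.3 MiB and 19.50 GiB = 19968.0 MiB.
10204.3 + 19968.0 ≈ 30170 MiB.

30170 mebibytes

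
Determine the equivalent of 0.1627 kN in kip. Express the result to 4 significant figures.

1 kN = 0.224809 kips.
0.1627 × 0.224809 ≈ 0.03658 kip.

0.03658 kip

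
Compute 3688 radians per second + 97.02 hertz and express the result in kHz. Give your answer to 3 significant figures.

0.684 kHz

3688 rad/s = 0.586963 kHz and 97.02 Hz = 0.0970200 kHz.
0.586963 + 0.0970200 ≈ 0.684 kHz.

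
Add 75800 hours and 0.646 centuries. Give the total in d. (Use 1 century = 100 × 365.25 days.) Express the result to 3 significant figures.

26800 days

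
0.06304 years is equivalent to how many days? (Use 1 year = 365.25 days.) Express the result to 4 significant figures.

1 yr = 365.250 days.
Thus 0.06304 × 365.250 ≈ 23.03 d.

23.03 d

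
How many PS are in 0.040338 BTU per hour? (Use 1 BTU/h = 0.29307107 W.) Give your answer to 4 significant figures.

1.607e-5 PS

1 BTU/h = 0.000398466 metric horsepower.
Then 0.040338 × 0.000398466 ≈ 1.607e-5 PS.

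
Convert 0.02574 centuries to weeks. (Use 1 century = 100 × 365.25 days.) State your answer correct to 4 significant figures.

134.3 weeks

1 century = 5217.86 wk.
0.02574 × 5217.86 ≈ 134.3 wk.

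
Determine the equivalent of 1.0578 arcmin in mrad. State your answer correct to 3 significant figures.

0.308 milliradians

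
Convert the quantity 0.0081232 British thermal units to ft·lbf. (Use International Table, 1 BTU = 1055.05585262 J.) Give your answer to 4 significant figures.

1 British thermal unit = 778.169 ft·lbf.
Thus 0.0081232 × 778.169 ≈ 6.321 ft·lbf.

6.321 ft·lbf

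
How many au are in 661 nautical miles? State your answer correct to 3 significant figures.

8.18 × 10^-6 astronomical units

1 nmi = 1.23799 × 10^-8 astronomical units.
Thus 661 × 1.23799 × 10^-8 ≈ 8.18 × 10^-6 au.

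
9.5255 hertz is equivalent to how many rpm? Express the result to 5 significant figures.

1 Hz = 60.0000 rpm.
9.5255 × 60.0000 ≈ 571.53 rpm.

571.53 revolutions per minute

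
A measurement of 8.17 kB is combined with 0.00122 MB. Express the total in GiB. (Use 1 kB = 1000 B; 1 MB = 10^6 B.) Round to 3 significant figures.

8.75 × 10^-6 GiB

8.17 kB = 7.60891 × 10^-6 GiB and 0.00122 MB = 1.13621 × 10^-6 GiB.
7.60891 × 10^-6 + 1.13621 × 10^-6 ≈ 8.75 × 10^-6 GiB.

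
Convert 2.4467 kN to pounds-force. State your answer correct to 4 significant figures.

1 kN = 224.809 pounds-force.
Then 2.4467 × 224.809 ≈ 550.0 lbf.

550.0 pounds-force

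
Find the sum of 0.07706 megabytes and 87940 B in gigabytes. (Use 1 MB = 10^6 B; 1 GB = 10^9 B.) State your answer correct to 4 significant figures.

0.0001650 GB

0.07706 MB = 7.70600 × 10^-5 GB and 87940 B = 8.79400 × 10^-5 GB.
7.70600 × 10^-5 + 8.79400 × 10^-5 ≈ 0.0001650 GB.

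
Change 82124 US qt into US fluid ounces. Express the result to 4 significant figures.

2.628e+6 US fluid ounces

1 US qt = 32.0000 US fl oz.
Then 82124 × 32.0000 ≈ 2.628e+6 US fl oz.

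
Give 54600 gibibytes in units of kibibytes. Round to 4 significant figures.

1 gibibyte = 1.04858 × 10^6 KiB.
Thus 54600 × 1.04858 × 10^6 ≈ 5.725 × 10^10 KiB.

5.725 × 10^10 KiB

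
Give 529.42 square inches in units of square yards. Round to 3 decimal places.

0.409 yd²

1 in² = 0.000771605 yd².
Thus 529.42 × 0.000771605 ≈ 0.409 yd².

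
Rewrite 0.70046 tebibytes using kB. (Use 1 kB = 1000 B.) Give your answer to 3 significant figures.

1 tebibyte = 1.09951e+9 kB.
So 0.70046 × 1.09951e+9 ≈ 7.70e+8 kB.

7.70e+8 kilobytes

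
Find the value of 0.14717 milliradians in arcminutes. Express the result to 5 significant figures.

0.50593 arcminutes

1 milliradian = 3.43775 arcminutes.
So 0.14717 × 3.43775 ≈ 0.50593 arcmin.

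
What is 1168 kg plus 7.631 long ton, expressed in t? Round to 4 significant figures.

1168 kg = 1.16800 t and 7.631 long ton = 7.75345 t.
1.16800 + 7.75345 ≈ 8.921 t.

8.921 metric tons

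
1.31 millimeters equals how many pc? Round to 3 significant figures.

1 mm = 3.24078e-20 parsecs.
Thus 1.31 × 3.24078e-20 ≈ 4.25e-20 pc.

4.25e-20 pc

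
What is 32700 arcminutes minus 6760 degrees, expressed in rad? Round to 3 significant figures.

-108 rad

32700 arcmin = 9.51204 rad and 6760 ° = 117.984 rad.
9.51204 − 117.984 ≈ -108 rad.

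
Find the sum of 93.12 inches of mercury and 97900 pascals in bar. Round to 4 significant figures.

93.12 inHg = 3.15341 bar and 97900 Pa = 0.979000 bar.
3.15341 + 0.979000 ≈ 4.132 bar.

4.132 bar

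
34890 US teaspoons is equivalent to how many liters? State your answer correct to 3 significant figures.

1 US tsp = 0.00492892 L.
Thus 34890 × 0.00492892 ≈ 172 L.

172 L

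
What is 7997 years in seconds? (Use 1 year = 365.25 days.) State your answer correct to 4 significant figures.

1 year = 3.15576 × 10^7 seconds.
7997 × 3.15576 × 10^7 ≈ 2.524 × 10^11 s.

2.524 × 10^11 seconds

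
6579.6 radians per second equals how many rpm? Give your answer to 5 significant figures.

1 rad/s = 9.54930 rpm.
Thus 6579.6 × 9.54930 ≈ 62831 rpm.

62831 rpm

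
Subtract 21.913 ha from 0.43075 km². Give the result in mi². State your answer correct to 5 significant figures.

0.081707 square miles

0.43075 km² = 0.166314 mi² and 21.913 ha = 0.0846066 mi².
0.166314 − 0.0846066 ≈ 0.081707 mi².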